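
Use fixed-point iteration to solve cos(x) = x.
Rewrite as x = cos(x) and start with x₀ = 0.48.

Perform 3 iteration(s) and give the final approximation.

Equation: cos(x) = x
Fixed-point form: x = cos(x)
x₀ = 0.48

x_1 = g(0.480000) = 0.886995
x_2 = g(0.886995) = 0.631744
x_3 = g(0.631744) = 0.806999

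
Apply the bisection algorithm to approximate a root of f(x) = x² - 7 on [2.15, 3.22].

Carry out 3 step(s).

f(x) = x² - 7
Initial interval: [2.15, 3.22]

Iteration 1:
  c_1 = (2.150000 + 3.220000)/2 = 2.685000
  f(c_1) = f(2.685000) = 0.209225
  f(a) × f(c) < 0, new interval: [2.150000, 2.685000]
Iteration 2:
  c_2 = (2.150000 + 2.685000)/2 = 2.417500
  f(c_2) = f(2.417500) = -1.155694
  f(a) × f(c) ≥ 0, new interval: [2.417500, 2.685000]
Iteration 3:
  c_3 = (2.417500 + 2.685000)/2 = 2.551250
  f(c_3) = f(2.551250) = -0.491123
  f(a) × f(c) ≥ 0, new interval: [2.551250, 2.685000]

After 3 iteration(s), the approximation is c_3 = 2.551250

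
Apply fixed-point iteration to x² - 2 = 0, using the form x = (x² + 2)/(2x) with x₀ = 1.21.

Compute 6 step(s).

Equation: x² - 2 = 0
Fixed-point form: x = (x² + 2)/(2x)
x₀ = 1.21

x_1 = g(1.210000) = 1.431446
x_2 = g(1.431446) = 1.414317
x_3 = g(1.414317) = 1.414214
x_4 = g(1.414214) = 1.414214
x_5 = g(1.414214) = 1.414214
x_6 = g(1.414214) = 1.414214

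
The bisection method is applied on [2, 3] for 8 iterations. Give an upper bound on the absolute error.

Bisection error bound: |error| ≤ (b-a)/2^n
|error| ≤ (3 - 2)/2^8 = 1/2^8
|error| ≤ 0.0039062500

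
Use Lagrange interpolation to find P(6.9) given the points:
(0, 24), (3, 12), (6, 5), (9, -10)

Lagrange interpolation formula:
P(x) = Σ yᵢ × Lᵢ(x)
where Lᵢ(x) = Π_{j≠i} (x - xⱼ)/(xᵢ - xⱼ)

L_0(6.9) = (6.9 - 3)/(0 - 3) × (6.9 - 6)/(0 - 6) × (6.9 - 9)/(0 - 9) = 0.045500
L_1(6.9) = (6.9 - 0)/(3 - 0) × (6.9 - 6)/(3 - 6) × (6.9 - 9)/(3 - 9) = -0.241500
L_2(6.9) = (6.9 - 0)/(6 - 0) × (6.9 - 3)/(6 - 3) × (6.9 - 9)/(6 - 9) = 1.046500
L_3(6.9) = (6.9 - 0)/(9 - 0) × (6.9 - 3)/(9 - 3) × (6.9 - 6)/(9 - 6) = 0.149500

P(6.9) = 24×L_0(6.9) + 12×L_1(6.9) + 5×L_2(6.9) + (-10)×L_3(6.9)
P(6.9) = 1.931500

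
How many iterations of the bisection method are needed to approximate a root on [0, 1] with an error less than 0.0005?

We need (b-a)/2^n ≤ 0.0005
(1 - 0)/2^n ≤ 0.0005
1/2^n ≤ 0.0005
2^n ≥ 2000
n ≥ log₂(2000) = 10.97
n ≥ 11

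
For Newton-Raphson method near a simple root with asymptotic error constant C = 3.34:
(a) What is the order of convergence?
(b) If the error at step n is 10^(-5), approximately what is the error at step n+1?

(a) Newton-Raphson has quadratic (order 2) convergence near simple roots.
    This means |e_{n+1}| ≈ C|e_n|².

(b) With |e_n| = 10^(-5) and C = 3.34:
    |e_{n+1}| ≈ 3.34 × (10^(-5))² = 3.34 × 10^(-10)

(a) 2 (quadratic); (b) |e_{n+1}| ≈ 3.340e-10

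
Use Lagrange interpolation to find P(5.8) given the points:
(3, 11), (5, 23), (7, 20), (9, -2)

Lagrange interpolation formula:
P(x) = Σ yᵢ × Lᵢ(x)
where Lᵢ(x) = Π_{j≠i} (x - xⱼ)/(xᵢ - xⱼ)

L_0(5.8) = (5.8 - 5)/(3 - 5) × (5.8 - 7)/(3 - 7) × (5.8 - 9)/(3 - 9) = -0.064000
L_1(5.8) = (5.8 - 3)/(5 - 3) × (5.8 - 7)/(5 - 7) × (5.8 - 9)/(5 - 9) = 0.672000
L_2(5.8) = (5.8 - 3)/(7 - 3) × (5.8 - 5)/(7 - 5) × (5.8 - 9)/(7 - 9) = 0.448000
L_3(5.8) = (5.8 - 3)/(9 - 3) × (5.8 - 5)/(9 - 5) × (5.8 - 7)/(9 - 7) = -0.056000

P(5.8) = 11×L_0(5.8) + 23×L_1(5.8) + 20×L_2(5.8) + (-2)×L_3(5.8)
P(5.8) = 23.824000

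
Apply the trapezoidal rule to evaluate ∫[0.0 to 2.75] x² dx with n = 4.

f(x) = x²
a = 0.0, b = 2.75, n = 4
h = (b - a)/n = 0.687500

Trapezoidal rule: (h/2)[f(x₀) + 2f(x₁) + 2f(x₂) + ... + f(xₙ)]

x_0 = 0.0000, f(x_0) = 0.000000, coefficient = 1
x_1 = 0.6875, f(x_1) = 0.472656, coefficient = 2
x_2 = 1.3750, f(x_2) = 1.890625, coefficient = 2
x_3 = 2.0625, f(x_3) = 4.253906, coefficient = 2
x_4 = 2.7500, f(x_4) = 7.562500, coefficient = 1

I ≈ (0.687500/2) × 20.796875 = 7.148926
Exact value: 6.932292
Error: 0.216634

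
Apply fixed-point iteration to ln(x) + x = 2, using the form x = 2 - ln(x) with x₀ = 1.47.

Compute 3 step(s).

Equation: ln(x) + x = 2
Fixed-point form: x = 2 - ln(x)
x₀ = 1.47

x_1 = g(1.470000) = 1.614738
x_2 = g(1.614738) = 1.520828
x_3 = g(1.520828) = 1.580745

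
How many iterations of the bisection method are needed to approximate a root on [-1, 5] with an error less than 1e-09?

We need (b-a)/2^n ≤ 1e-09
(5 - (-1))/2^n ≤ 1e-09
6/2^n ≤ 1e-09
2^n ≥ 6000000000
n ≥ log₂(6000000000) = 32.48
n ≥ 33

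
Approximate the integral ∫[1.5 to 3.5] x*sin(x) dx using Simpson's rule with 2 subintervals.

f(x) = x*sin(x)
a = 1.5, b = 3.5, n = 2
h = (b - a)/n = 1.000000

Simpson's rule: (h/3)[f(x₀) + 4f(x₁) + 2f(x₂) + ... + f(xₙ)]

x_0 = 1.5000, f(x_0) = 1.496242, coefficient = 1
x_1 = 2.5000, f(x_1) = 1.496180, coefficient = 4
x_2 = 3.5000, f(x_2) = -1.227741, coefficient = 1

I ≈ (1.000000/3) × 6.253223 = 2.084408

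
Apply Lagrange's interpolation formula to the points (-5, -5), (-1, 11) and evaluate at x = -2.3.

Lagrange interpolation formula:
P(x) = Σ yᵢ × Lᵢ(x)
where Lᵢ(x) = Π_{j≠i} (x - xⱼ)/(xᵢ - xⱼ)

L_0(-2.3) = (-2.3 - (-1))/(-5 - (-1)) = 0.325000
L_1(-2.3) = (-2.3 - (-5))/(-1 - (-5)) = 0.675000

P(-2.3) = (-5)×L_0(-2.3) + 11×L_1(-2.3)
P(-2.3) = 5.800000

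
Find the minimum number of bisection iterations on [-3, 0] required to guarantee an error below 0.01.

We need (b-a)/2^n ≤ 0.01
(0 - (-3))/2^n ≤ 0.01
3/2^n ≤ 0.01
2^n ≥ 300
n ≥ log₂(300) = 8.23
n ≥ 9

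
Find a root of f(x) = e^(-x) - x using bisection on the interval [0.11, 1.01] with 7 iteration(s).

f(x) = e^(-x) - x
Initial interval: [0.11, 1.01]

Iteration 1:
  c_1 = (0.110000 + 1.010000)/2 = 0.560000
  f(c_1) = f(0.560000) = 0.011209
  f(a) × f(c) ≥ 0, new interval: [0.560000, 1.010000]
Iteration 2:
  c_2 = (0.560000 + 1.010000)/2 = 0.785000
  f(c_2) = f(0.785000) = -0.328880
  f(a) × f(c) < 0, new interval: [0.560000, 0.785000]
Iteration 3:
  c_3 = (0.560000 + 0.785000)/2 = 0.672500
  f(c_3) = f(0.672500) = -0.162069
  f(a) × f(c) < 0, new interval: [0.560000, 0.672500]
Iteration 4:
  c_4 = (0.560000 + 0.672500)/2 = 0.616250
  f(c_4) = f(0.616250) = -0.076284
  f(a) × f(c) < 0, new interval: [0.560000, 0.616250]
Iteration 5:
  c_5 = (0.560000 + 0.616250)/2 = 0.588125
  f(c_5) = f(0.588125) = -0.032757
  f(a) × f(c) < 0, new interval: [0.560000, 0.588125]
Iteration 6:
  c_6 = (0.560000 + 0.588125)/2 = 0.574063
  f(c_6) = f(0.574063) = -0.010830
  f(a) × f(c) < 0, new interval: [0.560000, 0.574063]
Iteration 7:
  c_7 = (0.560000 + 0.574063)/2 = 0.567031
  f(c_7) = f(0.567031) = 0.000176
  f(a) × f(c) ≥ 0, new interval: [0.567031, 0.574063]

After 7 iteration(s), the approximation is c_7 = 0.567031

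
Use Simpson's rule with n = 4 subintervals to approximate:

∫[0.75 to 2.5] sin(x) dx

f(x) = sin(x)
a = 0.75, b = 2.5, n = 4
h = (b - a)/n = 0.437500

Simpson's rule: (h/3)[f(x₀) + 4f(x₁) + 2f(x₂) + ... + f(xₙ)]

x_0 = 0.7500, f(x_0) = 0.681639, coefficient = 1
x_1 = 1.1875, f(x_1) = 0.927437, coefficient = 4
x_2 = 1.6250, f(x_2) = 0.998531, coefficient = 2
x_3 = 2.0625, f(x_3) = 0.881530, coefficient = 4
x_4 = 2.5000, f(x_4) = 0.598472, coefficient = 1

I ≈ (0.437500/3) × 10.513040 = 1.533152
Exact value: 1.532832
Error: 0.000319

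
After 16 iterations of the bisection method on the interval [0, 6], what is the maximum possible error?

Bisection error bound: |error| ≤ (b-a)/2^n
|error| ≤ (6 - 0)/2^16 = 6/2^16
|error| ≤ 0.0000915527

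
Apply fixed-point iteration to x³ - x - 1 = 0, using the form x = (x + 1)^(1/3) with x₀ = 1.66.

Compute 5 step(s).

Equation: x³ - x - 1 = 0
Fixed-point form: x = (x + 1)^(1/3)
x₀ = 1.66

x_1 = g(1.660000) = 1.385566
x_2 = g(1.385566) = 1.336176
x_3 = g(1.336176) = 1.326891
x_4 = g(1.326891) = 1.325131
x_5 = g(1.325131) = 1.324796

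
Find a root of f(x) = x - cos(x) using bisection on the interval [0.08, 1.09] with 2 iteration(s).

f(x) = x - cos(x)
Initial interval: [0.08, 1.09]

Iteration 1:
  c_1 = (0.080000 + 1.090000)/2 = 0.585000
  f(c_1) = f(0.585000) = -0.248712
  f(a) × f(c) ≥ 0, new interval: [0.585000, 1.090000]
Iteration 2:
  c_2 = (0.585000 + 1.090000)/2 = 0.837500
  f(c_2) = f(0.837500) = 0.168178
  f(a) × f(c) < 0, new interval: [0.585000, 0.837500]

After 2 iteration(s), the approximation is c_2 = 0.837500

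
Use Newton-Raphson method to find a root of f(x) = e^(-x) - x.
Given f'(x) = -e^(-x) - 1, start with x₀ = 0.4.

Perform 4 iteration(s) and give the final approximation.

f(x) = e^(-x) - x
f'(x) = -e^(-x) - 1
x₀ = 0.4

Newton-Raphson formula: x_{n+1} = x_n - f(x_n)/f'(x_n)

Iteration 1:
  f(0.400000) = 0.270320
  f'(0.400000) = -1.670320
  x_1 = 0.400000 - 0.270320/(-1.670320) = 0.561837
Iteration 2:
  f(0.561837) = 0.008323
  f'(0.561837) = -1.570161
  x_2 = 0.561837 - 0.008323/(-1.570161) = 0.567138
Iteration 3:
  f(0.567138) = 0.000008
  f'(0.567138) = -1.567146
  x_3 = 0.567138 - 0.000008/(-1.567146) = 0.567143
Iteration 4:
  f(0.567143) = 0.000000
  f'(0.567143) = -1.567143
  x_4 = 0.567143 - 0.000000/(-1.567143) = 0.567143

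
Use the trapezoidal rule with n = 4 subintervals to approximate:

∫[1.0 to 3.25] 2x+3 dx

f(x) = 2x+3
a = 1.0, b = 3.25, n = 4
h = (b - a)/n = 0.562500

Trapezoidal rule: (h/2)[f(x₀) + 2f(x₁) + 2f(x₂) + ... + f(xₙ)]

x_0 = 1.0000, f(x_0) = 5.000000, coefficient = 1
x_1 = 1.5625, f(x_1) = 6.125000, coefficient = 2
x_2 = 2.1250, f(x_2) = 7.250000, coefficient = 2
x_3 = 2.6875, f(x_3) = 8.375000, coefficient = 2
x_4 = 3.2500, f(x_4) = 9.500000, coefficient = 1

I ≈ (0.562500/2) × 58.000000 = 16.312500
Exact value: 16.312500
Error: 0.000000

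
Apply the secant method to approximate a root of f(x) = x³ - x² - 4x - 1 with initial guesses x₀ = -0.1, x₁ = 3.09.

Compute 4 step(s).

f(x) = x³ - x² - 4x - 1
x₀ = -0.1, x₁ = 3.09

Secant formula: x_{n+1} = x_n - f(x_n)(x_n - x_{n-1})/(f(x_n) - f(x_{n-1}))

Iteration 1:
  f(-0.100000) = -0.611000
  f(3.090000) = 6.595529
  x_2 = 3.090000 - 6.595529×(3.090000 - (-0.100000))/(6.595529 - (-0.611000))
       = 0.170462
Iteration 2:
  f(3.090000) = 6.595529
  f(0.170462) = -1.705951
  x_3 = 0.170462 - (-1.705951)×(0.170462 - 3.090000)/(-1.705951 - 6.595529)
       = 0.770426
Iteration 3:
  f(0.170462) = -1.705951
  f(0.770426) = -4.217968
  x_4 = 0.770426 - (-4.217968)×(0.770426 - 0.170462)/(-4.217968 - (-1.705951))
       = -0.236983
Iteration 4:
  f(0.770426) = -4.217968
  f(-0.236983) = -0.121537
  x_5 = -0.236983 - (-0.121537)×(-0.236983 - 0.770426)/(-0.121537 - (-4.217968))
       = -0.266872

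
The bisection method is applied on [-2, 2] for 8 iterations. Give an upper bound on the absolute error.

Bisection error bound: |error| ≤ (b-a)/2^n
|error| ≤ (2 - (-2))/2^8 = 4/2^8
|error| ≤ 0.0156250000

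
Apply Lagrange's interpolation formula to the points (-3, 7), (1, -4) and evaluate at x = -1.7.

Lagrange interpolation formula:
P(x) = Σ yᵢ × Lᵢ(x)
where Lᵢ(x) = Π_{j≠i} (x - xⱼ)/(xᵢ - xⱼ)

L_0(-1.7) = (-1.7 - 1)/(-3 - 1) = 0.675000
L_1(-1.7) = (-1.7 - (-3))/(1 - (-3)) = 0.325000

P(-1.7) = 7×L_0(-1.7) + (-4)×L_1(-1.7)
P(-1.7) = 3.425000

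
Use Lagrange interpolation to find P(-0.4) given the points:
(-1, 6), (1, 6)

Lagrange interpolation formula:
P(x) = Σ yᵢ × Lᵢ(x)
where Lᵢ(x) = Π_{j≠i} (x - xⱼ)/(xᵢ - xⱼ)

L_0(-0.4) = (-0.4 - 1)/(-1 - 1) = 0.700000
L_1(-0.4) = (-0.4 - (-1))/(1 - (-1)) = 0.300000

P(-0.4) = 6×L_0(-0.4) + 6×L_1(-0.4)
P(-0.4) = 6.000000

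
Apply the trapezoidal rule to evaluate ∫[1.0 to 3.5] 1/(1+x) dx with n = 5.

f(x) = 1/(1+x)
a = 1.0, b = 3.5, n = 5
h = (b - a)/n = 0.500000

Trapezoidal rule: (h/2)[f(x₀) + 2f(x₁) + 2f(x₂) + ... + f(xₙ)]

x_0 = 1.0000, f(x_0) = 0.500000, coefficient = 1
x_1 = 1.5000, f(x_1) = 0.400000, coefficient = 2
x_2 = 2.0000, f(x_2) = 0.333333, coefficient = 2
x_3 = 2.5000, f(x_3) = 0.285714, coefficient = 2
x_4 = 3.0000, f(x_4) = 0.250000, coefficient = 2
x_5 = 3.5000, f(x_5) = 0.222222, coefficient = 1

I ≈ (0.500000/2) × 3.260317 = 0.815079
Exact value: 0.810930
Error: 0.004149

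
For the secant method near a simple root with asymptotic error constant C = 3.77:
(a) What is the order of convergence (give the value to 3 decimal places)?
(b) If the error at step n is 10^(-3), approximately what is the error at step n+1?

(a) Secant method has superlinear convergence with order φ = (1+√5)/2 ≈ 1.618.
    This means |e_{n+1}| ≈ C|e_n|^1.618.

(b) With |e_n| = 10^(-3) and C = 3.77:
    |e_{n+1}| ≈ 3.77 × (10^(-3))^1.618 = 3.77 × 10^(-4.85)

(a) ≈ 1.618 (golden ratio); (b) |e_{n+1}| ≈ 5.275e-05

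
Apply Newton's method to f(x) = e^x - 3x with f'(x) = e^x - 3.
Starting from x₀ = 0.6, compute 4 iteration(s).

f(x) = e^x - 3x
f'(x) = e^x - 3
x₀ = 0.6

Newton-Raphson formula: x_{n+1} = x_n - f(x_n)/f'(x_n)

Iteration 1:
  f(0.600000) = 0.022119
  f'(0.600000) = -1.177881
  x_1 = 0.600000 - 0.022119/(-1.177881) = 0.618778
Iteration 2:
  f(0.618778) = 0.000323
  f'(0.618778) = -1.143341
  x_2 = 0.618778 - 0.000323/(-1.143341) = 0.619061
Iteration 3:
  f(0.619061) = 0.000000
  f'(0.619061) = -1.142816
  x_3 = 0.619061 - 0.000000/(-1.142816) = 0.619061
Iteration 4:
  f(0.619061) = 0.000000
  f'(0.619061) = -1.142816
  x_4 = 0.619061 - 0.000000/(-1.142816) = 0.619061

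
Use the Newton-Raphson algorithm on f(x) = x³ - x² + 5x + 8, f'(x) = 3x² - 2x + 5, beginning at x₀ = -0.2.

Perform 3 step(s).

f(x) = x³ - x² + 5x + 8
f'(x) = 3x² - 2x + 5
x₀ = -0.2

Newton-Raphson formula: x_{n+1} = x_n - f(x_n)/f'(x_n)

Iteration 1:
  f(-0.200000) = 6.952000
  f'(-0.200000) = 5.520000
  x_1 = -0.200000 - 6.952000/5.520000 = -1.459420
Iteration 2:
  f(-1.459420) = -4.535439
  f'(-1.459420) = 14.308563
  x_2 = -1.459420 - (-4.535439)/14.308563 = -1.142447
Iteration 3:
  f(-1.142447) = -0.508520
  f'(-1.142447) = 11.200445
  x_3 = -1.142447 - (-0.508520)/11.200445 = -1.097045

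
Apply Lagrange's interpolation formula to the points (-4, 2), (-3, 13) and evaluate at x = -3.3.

Lagrange interpolation formula:
P(x) = Σ yᵢ × Lᵢ(x)
where Lᵢ(x) = Π_{j≠i} (x - xⱼ)/(xᵢ - xⱼ)

L_0(-3.3) = (-3.3 - (-3))/(-4 - (-3)) = 0.300000
L_1(-3.3) = (-3.3 - (-4))/(-3 - (-4)) = 0.700000

P(-3.3) = 2×L_0(-3.3) + 13×L_1(-3.3)
P(-3.3) = 9.700000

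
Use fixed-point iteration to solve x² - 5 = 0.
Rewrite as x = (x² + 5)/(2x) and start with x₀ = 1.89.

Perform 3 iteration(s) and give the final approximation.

Equation: x² - 5 = 0
Fixed-point form: x = (x² + 5)/(2x)
x₀ = 1.89

x_1 = g(1.890000) = 2.267751
x_2 = g(2.267751) = 2.236289
x_3 = g(2.236289) = 2.236068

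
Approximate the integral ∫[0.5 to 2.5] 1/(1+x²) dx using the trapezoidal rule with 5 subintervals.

f(x) = 1/(1+x²)
a = 0.5, b = 2.5, n = 5
h = (b - a)/n = 0.400000

Trapezoidal rule: (h/2)[f(x₀) + 2f(x₁) + 2f(x₂) + ... + f(xₙ)]

x_0 = 0.5000, f(x_0) = 0.800000, coefficient = 1
x_1 = 0.9000, f(x_1) = 0.552486, coefficient = 2
x_2 = 1.3000, f(x_2) = 0.371747, coefficient = 2
x_3 = 1.7000, f(x_3) = 0.257069, coefficient = 2
x_4 = 2.1000, f(x_4) = 0.184843, coefficient = 2
x_5 = 2.5000, f(x_5) = 0.137931, coefficient = 1

I ≈ (0.400000/2) × 3.670222 = 0.734044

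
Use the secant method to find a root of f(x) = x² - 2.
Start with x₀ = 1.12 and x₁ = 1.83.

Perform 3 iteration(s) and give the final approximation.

f(x) = x² - 2
x₀ = 1.12, x₁ = 1.83

Secant formula: x_{n+1} = x_n - f(x_n)(x_n - x_{n-1})/(f(x_n) - f(x_{n-1}))

Iteration 1:
  f(1.120000) = -0.745600
  f(1.830000) = 1.348900
  x_2 = 1.830000 - 1.348900×(1.830000 - 1.120000)/(1.348900 - (-0.745600))
       = 1.372746
Iteration 2:
  f(1.830000) = 1.348900
  f(1.372746) = -0.115569
  x_3 = 1.372746 - (-0.115569)×(1.372746 - 1.830000)/(-0.115569 - 1.348900)
       = 1.408830
Iteration 3:
  f(1.372746) = -0.115569
  f(1.408830) = -0.015198
  x_4 = 1.408830 - (-0.015198)×(1.408830 - 1.372746)/(-0.015198 - (-0.115569))
       = 1.414294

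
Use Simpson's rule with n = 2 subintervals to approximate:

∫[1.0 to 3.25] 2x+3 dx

f(x) = 2x+3
a = 1.0, b = 3.25, n = 2
h = (b - a)/n = 1.125000

Simpson's rule: (h/3)[f(x₀) + 4f(x₁) + 2f(x₂) + ... + f(xₙ)]

x_0 = 1.0000, f(x_0) = 5.000000, coefficient = 1
x_1 = 2.1250, f(x_1) = 7.250000, coefficient = 4
x_2 = 3.2500, f(x_2) = 9.500000, coefficient = 1

I ≈ (1.125000/3) × 43.500000 = 16.312500
Exact value: 16.312500
Error: 0.000000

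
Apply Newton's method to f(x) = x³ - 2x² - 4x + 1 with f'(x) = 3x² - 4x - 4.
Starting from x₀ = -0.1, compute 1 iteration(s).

f(x) = x³ - 2x² - 4x + 1
f'(x) = 3x² - 4x - 4
x₀ = -0.1

Newton-Raphson formula: x_{n+1} = x_n - f(x_n)/f'(x_n)

Iteration 1:
  f(-0.100000) = 1.379000
  f'(-0.100000) = -3.570000
  x_1 = -0.100000 - 1.379000/(-3.570000) = 0.286275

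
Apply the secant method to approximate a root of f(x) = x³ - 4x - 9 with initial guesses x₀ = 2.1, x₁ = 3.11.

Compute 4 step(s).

f(x) = x³ - 4x - 9
x₀ = 2.1, x₁ = 3.11

Secant formula: x_{n+1} = x_n - f(x_n)(x_n - x_{n-1})/(f(x_n) - f(x_{n-1}))

Iteration 1:
  f(2.100000) = -8.139000
  f(3.110000) = 8.640231
  x_2 = 3.110000 - 8.640231×(3.110000 - 2.100000)/(8.640231 - (-8.139000))
       = 2.589915
Iteration 2:
  f(3.110000) = 8.640231
  f(2.589915) = -1.987398
  x_3 = 2.589915 - (-1.987398)×(2.589915 - 3.110000)/(-1.987398 - 8.640231)
       = 2.687172
Iteration 3:
  f(2.589915) = -1.987398
  f(2.687172) = -0.344904
  x_4 = 2.687172 - (-0.344904)×(2.687172 - 2.589915)/(-0.344904 - (-1.987398))
       = 2.707595
Iteration 4:
  f(2.687172) = -0.344904
  f(2.707595) = 0.019190
  x_5 = 2.707595 - 0.019190×(2.707595 - 2.687172)/(0.019190 - (-0.344904))
       = 2.706519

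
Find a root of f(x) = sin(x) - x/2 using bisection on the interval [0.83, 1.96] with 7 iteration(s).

f(x) = sin(x) - x/2
Initial interval: [0.83, 1.96]

Iteration 1:
  c_1 = (0.830000 + 1.960000)/2 = 1.395000
  f(c_1) = f(1.395000) = 0.287088
  f(a) × f(c) ≥ 0, new interval: [1.395000, 1.960000]
Iteration 2:
  c_2 = (1.395000 + 1.960000)/2 = 1.677500
  f(c_2) = f(1.677500) = 0.155563
  f(a) × f(c) ≥ 0, new interval: [1.677500, 1.960000]
Iteration 3:
  c_3 = (1.677500 + 1.960000)/2 = 1.818750
  f(c_3) = f(1.818750) = 0.060042
  f(a) × f(c) ≥ 0, new interval: [1.818750, 1.960000]
Iteration 4:
  c_4 = (1.818750 + 1.960000)/2 = 1.889375
  f(c_4) = f(1.889375) = 0.004994
  f(a) × f(c) ≥ 0, new interval: [1.889375, 1.960000]
Iteration 5:
  c_5 = (1.889375 + 1.960000)/2 = 1.924688
  f(c_5) = f(1.924688) = -0.024312
  f(a) × f(c) < 0, new interval: [1.889375, 1.924688]
Iteration 6:
  c_6 = (1.889375 + 1.924688)/2 = 1.907031
  f(c_6) = f(1.907031) = -0.009512
  f(a) × f(c) < 0, new interval: [1.889375, 1.907031]
Iteration 7:
  c_7 = (1.889375 + 1.907031)/2 = 1.898203
  f(c_7) = f(1.898203) = -0.002222
  f(a) × f(c) < 0, new interval: [1.889375, 1.898203]

After 7 iteration(s), the approximation is c_7 = 1.898203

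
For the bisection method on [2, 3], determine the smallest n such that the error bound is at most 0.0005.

We need (b-a)/2^n ≤ 0.0005
(3 - 2)/2^n ≤ 0.0005
1/2^n ≤ 0.0005
2^n ≥ 2000
n ≥ log₂(2000) = 10.97
n ≥ 11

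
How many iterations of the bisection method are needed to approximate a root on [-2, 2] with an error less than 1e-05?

We need (b-a)/2^n ≤ 1e-05
(2 - (-2))/2^n ≤ 1e-05
4/2^n ≤ 1e-05
2^n ≥ 400000
n ≥ log₂(400000) = 18.61
n ≥ 19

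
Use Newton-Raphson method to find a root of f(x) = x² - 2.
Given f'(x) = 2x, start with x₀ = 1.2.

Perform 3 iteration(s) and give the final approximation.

f(x) = x² - 2
f'(x) = 2x
x₀ = 1.2

Newton-Raphson formula: x_{n+1} = x_n - f(x_n)/f'(x_n)

Iteration 1:
  f(1.200000) = -0.560000
  f'(1.200000) = 2.400000
  x_1 = 1.200000 - (-0.560000)/2.400000 = 1.433333
Iteration 2:
  f(1.433333) = 0.054444
  f'(1.433333) = 2.866667
  x_2 = 1.433333 - 0.054444/2.866667 = 1.414341
Iteration 3:
  f(1.414341) = 0.000361
  f'(1.414341) = 2.828682
  x_3 = 1.414341 - 0.000361/2.828682 = 1.414214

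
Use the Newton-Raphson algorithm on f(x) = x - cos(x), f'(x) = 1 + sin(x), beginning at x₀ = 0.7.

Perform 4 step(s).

f(x) = x - cos(x)
f'(x) = 1 + sin(x)
x₀ = 0.7

Newton-Raphson formula: x_{n+1} = x_n - f(x_n)/f'(x_n)

Iteration 1:
  f(0.700000) = -0.064842
  f'(0.700000) = 1.644218
  x_1 = 0.700000 - (-0.064842)/1.644218 = 0.739436
Iteration 2:
  f(0.739436) = 0.000588
  f'(0.739436) = 1.673872
  x_2 = 0.739436 - 0.000588/1.673872 = 0.739085
Iteration 3:
  f(0.739085) = 0.000000
  f'(0.739085) = 1.673612
  x_3 = 0.739085 - 0.000000/1.673612 = 0.739085
Iteration 4:
  f(0.739085) = 0.000000
  f'(0.739085) = 1.673612
  x_4 = 0.739085 - 0.000000/1.673612 = 0.739085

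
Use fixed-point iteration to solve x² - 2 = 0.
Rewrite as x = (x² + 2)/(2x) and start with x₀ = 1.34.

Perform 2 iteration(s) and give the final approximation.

Equation: x² - 2 = 0
Fixed-point form: x = (x² + 2)/(2x)
x₀ = 1.34

x_1 = g(1.340000) = 1.416269
x_2 = g(1.416269) = 1.414215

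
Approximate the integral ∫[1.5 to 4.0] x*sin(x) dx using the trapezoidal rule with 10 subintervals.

f(x) = x*sin(x)
a = 1.5, b = 4.0, n = 10
h = (b - a)/n = 0.250000

Trapezoidal rule: (h/2)[f(x₀) + 2f(x₁) + 2f(x₂) + ... + f(xₙ)]

x_0 = 1.5000, f(x_0) = 1.496242, coefficient = 1
x_1 = 1.7500, f(x_1) = 1.721975, coefficient = 2
x_2 = 2.0000, f(x_2) = 1.818595, coefficient = 2
x_3 = 2.2500, f(x_3) = 1.750665, coefficient = 2
x_4 = 2.5000, f(x_4) = 1.496180, coefficient = 2
x_5 = 2.7500, f(x_5) = 1.049568, coefficient = 2
x_6 = 3.0000, f(x_6) = 0.423360, coefficient = 2
x_7 = 3.2500, f(x_7) = -0.351634, coefficient = 2
x_8 = 3.5000, f(x_8) = -1.227741, coefficient = 2
x_9 = 3.7500, f(x_9) = -2.143355, coefficient = 2
x_10 = 4.0000, f(x_10) = -3.027210, coefficient = 1

I ≈ (0.250000/2) × 7.544258 = 0.943032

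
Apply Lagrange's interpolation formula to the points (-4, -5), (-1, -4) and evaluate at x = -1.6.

Lagrange interpolation formula:
P(x) = Σ yᵢ × Lᵢ(x)
where Lᵢ(x) = Π_{j≠i} (x - xⱼ)/(xᵢ - xⱼ)

L_0(-1.6) = (-1.6 - (-1))/(-4 - (-1)) = 0.200000
L_1(-1.6) = (-1.6 - (-4))/(-1 - (-4)) = 0.800000

P(-1.6) = (-5)×L_0(-1.6) + (-4)×L_1(-1.6)
P(-1.6) = -4.200000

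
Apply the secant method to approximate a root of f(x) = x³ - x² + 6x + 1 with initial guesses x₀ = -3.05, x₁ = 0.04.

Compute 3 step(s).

f(x) = x³ - x² + 6x + 1
x₀ = -3.05, x₁ = 0.04

Secant formula: x_{n+1} = x_n - f(x_n)(x_n - x_{n-1})/(f(x_n) - f(x_{n-1}))

Iteration 1:
  f(-3.050000) = -54.975125
  f(0.040000) = 1.238464
  x_2 = 0.040000 - 1.238464×(0.040000 - (-3.050000))/(1.238464 - (-54.975125))
       = -0.028077
Iteration 2:
  f(0.040000) = 1.238464
  f(-0.028077) = 0.830727
  x_3 = -0.028077 - 0.830727×(-0.028077 - 0.040000)/(0.830727 - 1.238464)
       = -0.166778
Iteration 3:
  f(-0.028077) = 0.830727
  f(-0.166778) = -0.033122
  x_4 = -0.166778 - (-0.033122)×(-0.166778 - (-0.028077))/(-0.033122 - 0.830727)
       = -0.161460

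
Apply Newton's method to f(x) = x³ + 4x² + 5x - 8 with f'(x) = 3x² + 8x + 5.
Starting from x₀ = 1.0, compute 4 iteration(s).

f(x) = x³ + 4x² + 5x - 8
f'(x) = 3x² + 8x + 5
x₀ = 1.0

Newton-Raphson formula: x_{n+1} = x_n - f(x_n)/f'(x_n)

Iteration 1:
  f(1.000000) = 2.000000
  f'(1.000000) = 16.000000
  x_1 = 1.000000 - 2.000000/16.000000 = 0.875000
Iteration 2:
  f(0.875000) = 0.107422
  f'(0.875000) = 14.296875
  x_2 = 0.875000 - 0.107422/14.296875 = 0.867486
Iteration 3:
  f(0.867486) = 0.000374
  f'(0.867486) = 14.197488
  x_3 = 0.867486 - 0.000374/14.197488 = 0.867460
Iteration 4:
  f(0.867460) = 0.000000
  f'(0.867460) = 14.197141
  x_4 = 0.867460 - 0.000000/14.197141 = 0.867460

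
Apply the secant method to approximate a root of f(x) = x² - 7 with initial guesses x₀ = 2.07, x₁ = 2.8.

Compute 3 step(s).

f(x) = x² - 7
x₀ = 2.07, x₁ = 2.8

Secant formula: x_{n+1} = x_n - f(x_n)(x_n - x_{n-1})/(f(x_n) - f(x_{n-1}))

Iteration 1:
  f(2.070000) = -2.715100
  f(2.800000) = 0.840000
  x_2 = 2.800000 - 0.840000×(2.800000 - 2.070000)/(0.840000 - (-2.715100))
       = 2.627515
Iteration 2:
  f(2.800000) = 0.840000
  f(2.627515) = -0.096163
  x_3 = 2.627515 - (-0.096163)×(2.627515 - 2.800000)/(-0.096163 - 0.840000)
       = 2.645233
Iteration 3:
  f(2.627515) = -0.096163
  f(2.645233) = -0.002742
  x_4 = 2.645233 - (-0.002742)×(2.645233 - 2.627515)/(-0.002742 - (-0.096163))
       = 2.645753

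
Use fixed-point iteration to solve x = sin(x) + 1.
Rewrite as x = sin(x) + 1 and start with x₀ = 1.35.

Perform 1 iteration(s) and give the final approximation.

Equation: x = sin(x) + 1
Fixed-point form: x = sin(x) + 1
x₀ = 1.35

x_1 = g(1.350000) = 1.975723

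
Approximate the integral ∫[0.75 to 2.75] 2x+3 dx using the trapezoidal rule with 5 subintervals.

f(x) = 2x+3
a = 0.75, b = 2.75, n = 5
h = (b - a)/n = 0.400000

Trapezoidal rule: (h/2)[f(x₀) + 2f(x₁) + 2f(x₂) + ... + f(xₙ)]

x_0 = 0.7500, f(x_0) = 4.500000, coefficient = 1
x_1 = 1.1500, f(x_1) = 5.300000, coefficient = 2
x_2 = 1.5500, f(x_2) = 6.100000, coefficient = 2
x_3 = 1.9500, f(x_3) = 6.900000, coefficient = 2
x_4 = 2.3500, f(x_4) = 7.700000, coefficient = 2
x_5 = 2.7500, f(x_5) = 8.500000, coefficient = 1

I ≈ (0.400000/2) × 65.000000 = 13.000000
Exact value: 13.000000
Error: 0.000000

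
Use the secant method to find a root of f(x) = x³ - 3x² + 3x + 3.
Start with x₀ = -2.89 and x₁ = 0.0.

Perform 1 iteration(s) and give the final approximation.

f(x) = x³ - 3x² + 3x + 3
x₀ = -2.89, x₁ = 0.0

Secant formula: x_{n+1} = x_n - f(x_n)(x_n - x_{n-1})/(f(x_n) - f(x_{n-1}))

Iteration 1:
  f(-2.890000) = -54.863869
  f(0.000000) = 3.000000
  x_2 = 0.000000 - 3.000000×(0.000000 - (-2.890000))/(3.000000 - (-54.863869))
       = -0.149834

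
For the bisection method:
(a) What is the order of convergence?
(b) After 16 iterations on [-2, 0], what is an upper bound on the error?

(a) Bisection has linear (order 1) convergence; the error is halved each step.

(b) Error bound = (b-a)/2^n = (0 - (-2))/2^{16}
    = 2/2^{16}

(a) 1 (linear); (b) error ≤ 3.05e-05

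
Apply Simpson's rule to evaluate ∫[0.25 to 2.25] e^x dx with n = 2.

f(x) = e^x
a = 0.25, b = 2.25, n = 2
h = (b - a)/n = 1.000000

Simpson's rule: (h/3)[f(x₀) + 4f(x₁) + 2f(x₂) + ... + f(xₙ)]

x_0 = 0.2500, f(x_0) = 1.284025, coefficient = 1
x_1 = 1.2500, f(x_1) = 3.490343, coefficient = 4
x_2 = 2.2500, f(x_2) = 9.487736, coefficient = 1

I ≈ (1.000000/3) × 24.733133 = 8.244378
Exact value: 8.203710
Error: 0.040667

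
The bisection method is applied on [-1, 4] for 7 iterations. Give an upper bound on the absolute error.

Bisection error bound: |error| ≤ (b-a)/2^n
|error| ≤ (4 - (-1))/2^7 = 5/2^7
|error| ≤ 0.0390625000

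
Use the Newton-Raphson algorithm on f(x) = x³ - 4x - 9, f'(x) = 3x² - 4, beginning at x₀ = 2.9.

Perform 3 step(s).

f(x) = x³ - 4x - 9
f'(x) = 3x² - 4
x₀ = 2.9

Newton-Raphson formula: x_{n+1} = x_n - f(x_n)/f'(x_n)

Iteration 1:
  f(2.900000) = 3.789000
  f'(2.900000) = 21.230000
  x_1 = 2.900000 - 3.789000/21.230000 = 2.721526
Iteration 2:
  f(2.721526) = 0.271435
  f'(2.721526) = 18.220114
  x_2 = 2.721526 - 0.271435/18.220114 = 2.706629
Iteration 3:
  f(2.706629) = 0.001809
  f'(2.706629) = 17.977515
  x_3 = 2.706629 - 0.001809/17.977515 = 2.706528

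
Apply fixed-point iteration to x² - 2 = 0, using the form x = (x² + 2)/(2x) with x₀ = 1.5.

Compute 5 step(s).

Equation: x² - 2 = 0
Fixed-point form: x = (x² + 2)/(2x)
x₀ = 1.5

x_1 = g(1.500000) = 1.416667
x_2 = g(1.416667) = 1.414216
x_3 = g(1.414216) = 1.414214
x_4 = g(1.414214) = 1.414214
x_5 = g(1.414214) = 1.414214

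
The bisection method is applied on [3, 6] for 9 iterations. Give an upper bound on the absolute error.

Bisection error bound: |error| ≤ (b-a)/2^n
|error| ≤ (6 - 3)/2^9 = 3/2^9
|error| ≤ 0.0058593750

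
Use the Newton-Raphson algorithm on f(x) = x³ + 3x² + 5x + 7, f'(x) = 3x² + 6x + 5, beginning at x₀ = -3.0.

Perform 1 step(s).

f(x) = x³ + 3x² + 5x + 7
f'(x) = 3x² + 6x + 5
x₀ = -3.0

Newton-Raphson formula: x_{n+1} = x_n - f(x_n)/f'(x_n)

Iteration 1:
  f(-3.000000) = -8.000000
  f'(-3.000000) = 14.000000
  x_1 = -3.000000 - (-8.000000)/14.000000 = -2.428571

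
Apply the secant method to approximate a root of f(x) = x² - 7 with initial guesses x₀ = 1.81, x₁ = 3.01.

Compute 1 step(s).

f(x) = x² - 7
x₀ = 1.81, x₁ = 3.01

Secant formula: x_{n+1} = x_n - f(x_n)(x_n - x_{n-1})/(f(x_n) - f(x_{n-1}))

Iteration 1:
  f(1.810000) = -3.723900
  f(3.010000) = 2.060100
  x_2 = 3.010000 - 2.060100×(3.010000 - 1.810000)/(2.060100 - (-3.723900))
       = 2.582593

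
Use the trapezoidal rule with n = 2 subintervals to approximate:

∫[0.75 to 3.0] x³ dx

f(x) = x³
a = 0.75, b = 3.0, n = 2
h = (b - a)/n = 1.125000

Trapezoidal rule: (h/2)[f(x₀) + 2f(x₁) + 2f(x₂) + ... + f(xₙ)]

x_0 = 0.7500, f(x_0) = 0.421875, coefficient = 1
x_1 = 1.8750, f(x_1) = 6.591797, coefficient = 2
x_2 = 3.0000, f(x_2) = 27.000000, coefficient = 1

I ≈ (1.125000/2) × 40.605469 = 22.840576
Exact value: 20.170898
Error: 2.669678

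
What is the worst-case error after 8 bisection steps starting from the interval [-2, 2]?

Bisection error bound: |error| ≤ (b-a)/2^n
|error| ≤ (2 - (-2))/2^8 = 4/2^8
|error| ≤ 0.0156250000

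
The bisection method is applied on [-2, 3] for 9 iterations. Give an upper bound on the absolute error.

Bisection error bound: |error| ≤ (b-a)/2^n
|error| ≤ (3 - (-2))/2^9 = 5/2^9
|error| ≤ 0.0097656250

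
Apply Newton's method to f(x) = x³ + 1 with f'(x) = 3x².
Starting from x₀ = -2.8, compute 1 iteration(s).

f(x) = x³ + 1
f'(x) = 3x²
x₀ = -2.8

Newton-Raphson formula: x_{n+1} = x_n - f(x_n)/f'(x_n)

Iteration 1:
  f(-2.800000) = -20.952000
  f'(-2.800000) = 23.520000
  x_1 = -2.800000 - (-20.952000)/23.520000 = -1.909184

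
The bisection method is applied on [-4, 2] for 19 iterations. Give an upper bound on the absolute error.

Bisection error bound: |error| ≤ (b-a)/2^n
|error| ≤ (2 - (-4))/2^19 = 6/2^19
|error| ≤ 0.0000114441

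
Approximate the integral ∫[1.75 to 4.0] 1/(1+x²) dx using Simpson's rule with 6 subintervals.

f(x) = 1/(1+x²)
a = 1.75, b = 4.0, n = 6
h = (b - a)/n = 0.375000

Simpson's rule: (h/3)[f(x₀) + 4f(x₁) + 2f(x₂) + ... + f(xₙ)]

x_0 = 1.7500, f(x_0) = 0.246154, coefficient = 1
x_1 = 2.1250, f(x_1) = 0.181303, coefficient = 4
x_2 = 2.5000, f(x_2) = 0.137931, coefficient = 2
x_3 = 2.8750, f(x_3) = 0.107926, coefficient = 4
x_4 = 3.2500, f(x_4) = 0.086486, coefficient = 2
x_5 = 3.6250, f(x_5) = 0.070718, coefficient = 4
x_6 = 4.0000, f(x_6) = 0.058824, coefficient = 1

I ≈ (0.375000/3) × 2.193601 = 0.274200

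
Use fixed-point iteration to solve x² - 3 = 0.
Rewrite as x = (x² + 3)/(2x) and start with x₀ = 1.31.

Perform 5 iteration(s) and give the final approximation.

Equation: x² - 3 = 0
Fixed-point form: x = (x² + 3)/(2x)
x₀ = 1.31

x_1 = g(1.310000) = 1.800038
x_2 = g(1.800038) = 1.733335
x_3 = g(1.733335) = 1.732051
x_4 = g(1.732051) = 1.732051
x_5 = g(1.732051) = 1.732051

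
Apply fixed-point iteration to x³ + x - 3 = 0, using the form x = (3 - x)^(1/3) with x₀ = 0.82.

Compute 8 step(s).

Equation: x³ + x - 3 = 0
Fixed-point form: x = (3 - x)^(1/3)
x₀ = 0.82

x_1 = g(0.820000) = 1.296638
x_2 = g(1.296638) = 1.194269
x_3 = g(1.194269) = 1.217730
x_4 = g(1.217730) = 1.212433
x_5 = g(1.212433) = 1.213633
x_6 = g(1.213633) = 1.213362
x_7 = g(1.213362) = 1.213423
x_8 = g(1.213423) = 1.213409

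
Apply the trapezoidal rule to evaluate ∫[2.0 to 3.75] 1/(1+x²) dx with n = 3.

f(x) = 1/(1+x²)
a = 2.0, b = 3.75, n = 3
h = (b - a)/n = 0.583333

Trapezoidal rule: (h/2)[f(x₀) + 2f(x₁) + 2f(x₂) + ... + f(xₙ)]

x_0 = 2.0000, f(x_0) = 0.200000, coefficient = 1
x_1 = 2.5833, f(x_1) = 0.130317, coefficient = 2
x_2 = 3.1667, f(x_2) = 0.090680, coefficient = 2
x_3 = 3.7500, f(x_3) = 0.066390, coefficient = 1

I ≈ (0.583333/2) × 0.708384 = 0.206612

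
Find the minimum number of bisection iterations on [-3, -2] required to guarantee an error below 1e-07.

We need (b-a)/2^n ≤ 1e-07
(-2 - (-3))/2^n ≤ 1e-07
1/2^n ≤ 1e-07
2^n ≥ 10000000
n ≥ log₂(10000000) = 23.25
n ≥ 24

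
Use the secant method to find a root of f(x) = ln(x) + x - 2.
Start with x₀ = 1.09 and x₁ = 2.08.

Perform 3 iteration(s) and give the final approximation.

f(x) = ln(x) + x - 2
x₀ = 1.09, x₁ = 2.08

Secant formula: x_{n+1} = x_n - f(x_n)(x_n - x_{n-1})/(f(x_n) - f(x_{n-1}))

Iteration 1:
  f(1.090000) = -0.823822
  f(2.080000) = 0.812368
  x_2 = 2.080000 - 0.812368×(2.080000 - 1.090000)/(0.812368 - (-0.823822))
       = 1.588465
Iteration 2:
  f(2.080000) = 0.812368
  f(1.588465) = 0.051234
  x_3 = 1.588465 - 0.051234×(1.588465 - 2.080000)/(0.051234 - 0.812368)
       = 1.555379
Iteration 3:
  f(1.588465) = 0.051234
  f(1.555379) = -0.002902
  x_4 = 1.555379 - (-0.002902)×(1.555379 - 1.588465)/(-0.002902 - 0.051234)
       = 1.557152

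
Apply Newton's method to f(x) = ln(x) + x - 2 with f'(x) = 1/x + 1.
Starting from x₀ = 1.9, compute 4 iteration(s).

f(x) = ln(x) + x - 2
f'(x) = 1/x + 1
x₀ = 1.9

Newton-Raphson formula: x_{n+1} = x_n - f(x_n)/f'(x_n)

Iteration 1:
  f(1.900000) = 0.541854
  f'(1.900000) = 1.526316
  x_1 = 1.900000 - 0.541854/1.526316 = 1.544992
Iteration 2:
  f(1.544992) = -0.019989
  f'(1.544992) = 1.647252
  x_2 = 1.544992 - (-0.019989)/1.647252 = 1.557127
Iteration 3:
  f(1.557127) = -0.000031
  f'(1.557127) = 1.642208
  x_3 = 1.557127 - (-0.000031)/1.642208 = 1.557146
Iteration 4:
  f(1.557146) = 0.000000
  f'(1.557146) = 1.642201
  x_4 = 1.557146 - 0.000000/1.642201 = 1.557146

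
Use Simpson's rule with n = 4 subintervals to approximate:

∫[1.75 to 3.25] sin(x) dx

f(x) = sin(x)
a = 1.75, b = 3.25, n = 4
h = (b - a)/n = 0.375000

Simpson's rule: (h/3)[f(x₀) + 4f(x₁) + 2f(x₂) + ... + f(xₙ)]

x_0 = 1.7500, f(x_0) = 0.983986, coefficient = 1
x_1 = 2.1250, f(x_1) = 0.850320, coefficient = 4
x_2 = 2.5000, f(x_2) = 0.598472, coefficient = 2
x_3 = 2.8750, f(x_3) = 0.263446, coefficient = 4
x_4 = 3.2500, f(x_4) = -0.108195, coefficient = 1

I ≈ (0.375000/3) × 6.527798 = 0.815975
Exact value: 0.815884
Error: 0.000091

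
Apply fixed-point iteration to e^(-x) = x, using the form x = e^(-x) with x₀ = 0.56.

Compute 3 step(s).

Equation: e^(-x) = x
Fixed-point form: x = e^(-x)
x₀ = 0.56

x_1 = g(0.560000) = 0.571209
x_2 = g(0.571209) = 0.564842
x_3 = g(0.564842) = 0.568450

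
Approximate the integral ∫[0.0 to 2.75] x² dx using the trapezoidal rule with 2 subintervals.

f(x) = x²
a = 0.0, b = 2.75, n = 2
h = (b - a)/n = 1.375000

Trapezoidal rule: (h/2)[f(x₀) + 2f(x₁) + 2f(x₂) + ... + f(xₙ)]

x_0 = 0.0000, f(x_0) = 0.000000, coefficient = 1
x_1 = 1.3750, f(x_1) = 1.890625, coefficient = 2
x_2 = 2.7500, f(x_2) = 7.562500, coefficient = 1

I ≈ (1.375000/2) × 11.343750 = 7.798828
Exact value: 6.932292
Error: 0.866536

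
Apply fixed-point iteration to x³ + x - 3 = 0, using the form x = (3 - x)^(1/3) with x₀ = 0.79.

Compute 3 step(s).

Equation: x³ + x - 3 = 0
Fixed-point form: x = (3 - x)^(1/3)
x₀ = 0.79

x_1 = g(0.790000) = 1.302559
x_2 = g(1.302559) = 1.192884
x_3 = g(1.192884) = 1.218041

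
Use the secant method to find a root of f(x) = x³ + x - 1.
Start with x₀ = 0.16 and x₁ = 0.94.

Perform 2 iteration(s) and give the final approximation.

f(x) = x³ + x - 1
x₀ = 0.16, x₁ = 0.94

Secant formula: x_{n+1} = x_n - f(x_n)(x_n - x_{n-1})/(f(x_n) - f(x_{n-1}))

Iteration 1:
  f(0.160000) = -0.835904
  f(0.940000) = 0.770584
  x_2 = 0.940000 - 0.770584×(0.940000 - 0.160000)/(0.770584 - (-0.835904))
       = 0.565857
Iteration 2:
  f(0.940000) = 0.770584
  f(0.565857) = -0.252958
  x_3 = 0.565857 - (-0.252958)×(0.565857 - 0.940000)/(-0.252958 - 0.770584)
       = 0.658323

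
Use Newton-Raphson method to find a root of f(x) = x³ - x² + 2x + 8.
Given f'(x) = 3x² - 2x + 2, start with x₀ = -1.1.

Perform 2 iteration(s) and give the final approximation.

f(x) = x³ - x² + 2x + 8
f'(x) = 3x² - 2x + 2
x₀ = -1.1

Newton-Raphson formula: x_{n+1} = x_n - f(x_n)/f'(x_n)

Iteration 1:
  f(-1.100000) = 3.259000
  f'(-1.100000) = 7.830000
  x_1 = -1.100000 - 3.259000/7.830000 = -1.516220
Iteration 2:
  f(-1.516220) = -0.817032
  f'(-1.516220) = 11.929206
  x_2 = -1.516220 - (-0.817032)/11.929206 = -1.447730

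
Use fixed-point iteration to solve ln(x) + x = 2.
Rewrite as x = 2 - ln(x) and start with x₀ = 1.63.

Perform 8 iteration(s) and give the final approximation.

Equation: ln(x) + x = 2
Fixed-point form: x = 2 - ln(x)
x₀ = 1.63

x_1 = g(1.630000) = 1.511420
x_2 = g(1.511420) = 1.586950
x_3 = g(1.586950) = 1.538186
x_4 = g(1.538186) = 1.569396
x_5 = g(1.569396) = 1.549309
x_6 = g(1.549309) = 1.562191
x_7 = g(1.562191) = 1.553911
x_8 = g(1.553911) = 1.559225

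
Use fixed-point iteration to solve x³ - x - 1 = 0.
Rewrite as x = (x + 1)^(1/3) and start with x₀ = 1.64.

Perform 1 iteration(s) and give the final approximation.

Equation: x³ - x - 1 = 0
Fixed-point form: x = (x + 1)^(1/3)
x₀ = 1.64

x_1 = g(1.640000) = 1.382085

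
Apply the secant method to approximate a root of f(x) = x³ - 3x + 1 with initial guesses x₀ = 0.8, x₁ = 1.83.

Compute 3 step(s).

f(x) = x³ - 3x + 1
x₀ = 0.8, x₁ = 1.83

Secant formula: x_{n+1} = x_n - f(x_n)(x_n - x_{n-1})/(f(x_n) - f(x_{n-1}))

Iteration 1:
  f(0.800000) = -0.888000
  f(1.830000) = 1.638487
  x_2 = 1.830000 - 1.638487×(1.830000 - 0.800000)/(1.638487 - (-0.888000))
       = 1.162020
Iteration 2:
  f(1.830000) = 1.638487
  f(1.162020) = -0.916995
  x_3 = 1.162020 - (-0.916995)×(1.162020 - 1.830000)/(-0.916995 - 1.638487)
       = 1.401715
Iteration 3:
  f(1.162020) = -0.916995
  f(1.401715) = -0.451050
  x_4 = 1.401715 - (-0.451050)×(1.401715 - 1.162020)/(-0.451050 - (-0.916995))
       = 1.633746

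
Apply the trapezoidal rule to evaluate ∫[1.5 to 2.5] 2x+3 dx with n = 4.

f(x) = 2x+3
a = 1.5, b = 2.5, n = 4
h = (b - a)/n = 0.250000

Trapezoidal rule: (h/2)[f(x₀) + 2f(x₁) + 2f(x₂) + ... + f(xₙ)]

x_0 = 1.5000, f(x_0) = 6.000000, coefficient = 1
x_1 = 1.7500, f(x_1) = 6.500000, coefficient = 2
x_2 = 2.0000, f(x_2) = 7.000000, coefficient = 2
x_3 = 2.2500, f(x_3) = 7.500000, coefficient = 2
x_4 = 2.5000, f(x_4) = 8.000000, coefficient = 1

I ≈ (0.250000/2) × 56.000000 = 7.000000
Exact value: 7.000000
Error: 0.000000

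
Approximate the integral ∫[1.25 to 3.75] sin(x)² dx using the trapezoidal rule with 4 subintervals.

f(x) = sin(x)²
a = 1.25, b = 3.75, n = 4
h = (b - a)/n = 0.625000

Trapezoidal rule: (h/2)[f(x₀) + 2f(x₁) + 2f(x₂) + ... + f(xₙ)]

x_0 = 1.2500, f(x_0) = 0.900572, coefficient = 1
x_1 = 1.8750, f(x_1) = 0.910280, coefficient = 2
x_2 = 2.5000, f(x_2) = 0.358169, coefficient = 2
x_3 = 3.1250, f(x_3) = 0.000275, coefficient = 2
x_4 = 3.7500, f(x_4) = 0.326682, coefficient = 1

I ≈ (0.625000/2) × 3.764702 = 1.176469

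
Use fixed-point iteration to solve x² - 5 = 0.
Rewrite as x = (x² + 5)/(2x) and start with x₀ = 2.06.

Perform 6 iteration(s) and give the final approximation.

Equation: x² - 5 = 0
Fixed-point form: x = (x² + 5)/(2x)
x₀ = 2.06

x_1 = g(2.060000) = 2.243592
x_2 = g(2.243592) = 2.236081
x_3 = g(2.236081) = 2.236068
x_4 = g(2.236068) = 2.236068
x_5 = g(2.236068) = 2.236068
x_6 = g(2.236068) = 2.236068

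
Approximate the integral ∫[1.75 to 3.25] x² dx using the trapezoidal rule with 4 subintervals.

f(x) = x²
a = 1.75, b = 3.25, n = 4
h = (b - a)/n = 0.375000

Trapezoidal rule: (h/2)[f(x₀) + 2f(x₁) + 2f(x₂) + ... + f(xₙ)]

x_0 = 1.7500, f(x_0) = 3.062500, coefficient = 1
x_1 = 2.1250, f(x_1) = 4.515625, coefficient = 2
x_2 = 2.5000, f(x_2) = 6.250000, coefficient = 2
x_3 = 2.8750, f(x_3) = 8.265625, coefficient = 2
x_4 = 3.2500, f(x_4) = 10.562500, coefficient = 1

I ≈ (0.375000/2) × 51.687500 = 9.691406
Exact value: 9.656250
Error: 0.035156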